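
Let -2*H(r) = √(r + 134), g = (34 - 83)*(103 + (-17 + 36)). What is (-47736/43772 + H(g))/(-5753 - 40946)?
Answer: 702/30060421 + I*√1461/46699 ≈ 2.3353e-5 + 0.0008185*I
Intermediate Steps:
g = -5978 (g = -49*(103 + 19) = -49*122 = -5978)
H(r) = -√(134 + r)/2 (H(r) = -√(r + 134)/2 = -√(134 + r)/2)
(-47736/43772 + H(g))/(-5753 - 40946) = (-47736/43772 - √(134 - 5978)/2)/(-5753 - 40946) = (-47736*1/43772 - I*√1461)/(-46699) = (-11934/10943 - I*√1461)*(-1/46699) = 702/30060421 + I*√1461/46699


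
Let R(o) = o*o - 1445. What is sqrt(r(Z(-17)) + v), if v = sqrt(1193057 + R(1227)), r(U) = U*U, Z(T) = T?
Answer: sqrt(289 + sqrt(2697141)) ≈ 43.947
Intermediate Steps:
R(o) = -1445 + o**2 (R(o) = o**2 - 1445 = -1445 + o**2)
r(U) = U**2
v = sqrt(2697141) (v = sqrt(1193057 + (-1445 + 1227**2)) = sqrt(1193057 + (-1445 + 1505529)) = sqrt(1193057 + 1504084) = sqrt(2697141) ≈ 1642.3)
sqrt(r(Z(-17)) + v) = sqrt((-17)**2 + sqrt(2697141)) = sqrt(289 + sqrt(2697141))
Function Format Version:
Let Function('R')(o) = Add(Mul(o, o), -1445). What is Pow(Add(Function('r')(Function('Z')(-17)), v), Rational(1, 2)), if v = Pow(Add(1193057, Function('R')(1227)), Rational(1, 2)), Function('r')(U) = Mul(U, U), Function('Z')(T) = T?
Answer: Pow(Add(289, Pow(2697141, Rational(1, 2))), Rational(1, 2)) ≈ 43.947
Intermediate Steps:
Function('R')(o) = Add(-1445, Pow(o, 2)) (Function('R')(o) = Add(Pow(o, 2), -1445) = Add(-1445, Pow(o, 2)))
Function('r')(U) = Pow(U, 2)
v = Pow(2697141, Rational(1, 2)) (v = Pow(Add(1193057, Add(-1445, Pow(1227, 2))), Rational(1, 2)) = Pow(Add(1193057, Add(-1445, 1505529)), Rational(1, 2)) = Pow(Add(1193057, 1504084), Rational(1, 2)) = Pow(2697141, Rational(1, 2)) ≈ 1642.3)
Pow(Add(Function('r')(Function('Z')(-17)), v), Rational(1, 2)) = Pow(Add(Pow(-17, 2), Pow(2697141, Rational(1, 2))), Rational(1, 2)) = Pow(Add(289, Pow(2697141, Rational(1, 2))), Rational(1, 2))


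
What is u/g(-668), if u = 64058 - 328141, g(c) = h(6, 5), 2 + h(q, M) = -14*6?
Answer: 264083/86 ≈ 3070.7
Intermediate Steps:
h(q, M) = -86 (h(q, M) = -2 - 14*6 = -2 - 84 = -86)
g(c) = -86
u = -264083
u/g(-668) = -264083/(-86) = -264083*(-1/86) = 264083/86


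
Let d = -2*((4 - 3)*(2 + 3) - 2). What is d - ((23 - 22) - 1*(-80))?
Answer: -87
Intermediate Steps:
d = -6 (d = -2*(1*5 - 2) = -2*(5 - 2) = -2*3 = -6)
d - ((23 - 22) - 1*(-80)) = -6 - ((23 - 22) - 1*(-80)) = -6 - (1 + 80) = -6 - 1*81 = -6 - 81 = -87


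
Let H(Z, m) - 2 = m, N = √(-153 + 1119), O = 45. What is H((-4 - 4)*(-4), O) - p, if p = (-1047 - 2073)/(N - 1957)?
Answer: 173851661/3828883 - 3120*√966/3828883 ≈ 45.380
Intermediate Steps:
N = √966 ≈ 31.081
H(Z, m) = 2 + m
p = -3120/(-1957 + √966) (p = (-1047 - 2073)/(√966 - 1957) = -3120/(-1957 + √966) ≈ 1.6200)
H((-4 - 4)*(-4), O) - p = (2 + 45) - (6105840/3828883 + 3120*√966/3828883) = 47 + (-6105840/3828883 - 3120*√966/3828883) = 173851661/3828883 - 3120*√966/3828883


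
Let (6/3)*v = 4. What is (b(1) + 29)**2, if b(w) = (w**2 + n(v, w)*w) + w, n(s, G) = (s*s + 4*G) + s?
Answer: 1681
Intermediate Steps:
v = 2 (v = (1/2)*4 = 2)
n(s, G) = s + s**2 + 4*G (n(s, G) = (s**2 + 4*G) + s = s + s**2 + 4*G)
b(w) = w + w**2 + w*(6 + 4*w) (b(w) = (w**2 + (2 + 2**2 + 4*w)*w) + w = (w**2 + (2 + 4 + 4*w)*w) + w = (w**2 + (6 + 4*w)*w) + w = (w**2 + w*(6 + 4*w)) + w = w + w**2 + w*(6 + 4*w))
(b(1) + 29)**2 = (1*(7 + 5*1) + 29)**2 = (1*(7 + 5) + 29)**2 = (1*12 + 29)**2 = (12 + 29)**2 = 41**2 = 1681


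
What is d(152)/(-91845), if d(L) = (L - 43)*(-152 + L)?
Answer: 0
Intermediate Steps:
d(L) = (-152 + L)*(-43 + L) (d(L) = (-43 + L)*(-152 + L) = (-152 + L)*(-43 + L))
d(152)/(-91845) = (6536 + 152**2 - 195*152)/(-91845) = (6536 + 23104 - 29640)*(-1/91845) = 0*(-1/91845) = 0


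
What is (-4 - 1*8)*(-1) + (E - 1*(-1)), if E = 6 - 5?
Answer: 14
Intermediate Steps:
E = 1
(-4 - 1*8)*(-1) + (E - 1*(-1)) = (-4 - 1*8)*(-1) + (1 - 1*(-1)) = (-4 - 8)*(-1) + (1 + 1) = -12*(-1) + 2 = 12 + 2 = 14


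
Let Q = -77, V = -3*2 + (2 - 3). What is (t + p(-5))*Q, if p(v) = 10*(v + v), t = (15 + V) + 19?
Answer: 5621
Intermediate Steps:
V = -7 (V = -6 - 1 = -7)
t = 27 (t = (15 - 7) + 19 = 8 + 19 = 27)
p(v) = 20*v (p(v) = 10*(2*v) = 20*v)
(t + p(-5))*Q = (27 + 20*(-5))*(-77) = (27 - 100)*(-77) = -73*(-77) = 5621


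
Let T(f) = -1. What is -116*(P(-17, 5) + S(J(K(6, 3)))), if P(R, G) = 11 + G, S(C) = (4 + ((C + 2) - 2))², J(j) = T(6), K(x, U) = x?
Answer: -2900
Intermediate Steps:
J(j) = -1
S(C) = (4 + C)² (S(C) = (4 + ((2 + C) - 2))² = (4 + C)²)
-116*(P(-17, 5) + S(J(K(6, 3)))) = -116*((11 + 5) + (4 - 1)²) = -116*(16 + 3²) = -116*(16 + 9) = -116*25 = -2900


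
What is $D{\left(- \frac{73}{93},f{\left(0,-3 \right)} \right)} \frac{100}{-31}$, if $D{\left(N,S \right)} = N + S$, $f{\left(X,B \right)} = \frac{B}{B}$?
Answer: $- \frac{2000}{2883} \approx -0.69372$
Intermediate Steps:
$f{\left(X,B \right)} = 1$
$D{\left(- \frac{73}{93},f{\left(0,-3 \right)} \right)} \frac{100}{-31} = \left(- \frac{73}{93} + 1\right) \frac{100}{-31} = \left(\left(-73\right) \frac{1}{93} + 1\right) 100 \left(- \frac{1}{31}\right) = \left(- \frac{73}{93} + 1\right) \left(- \frac{100}{31}\right) = \frac{20}{93} \left(- \frac{100}{31}\right) = - \frac{2000}{2883}$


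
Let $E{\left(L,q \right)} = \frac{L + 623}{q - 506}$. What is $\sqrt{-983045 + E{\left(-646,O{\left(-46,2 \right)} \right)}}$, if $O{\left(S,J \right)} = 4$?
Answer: $\frac{3 i \sqrt{27525695626}}{502} \approx 991.49 i$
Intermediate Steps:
$E{\left(L,q \right)} = \frac{623 + L}{-506 + q}$
$\sqrt{-983045 + E{\left(-646,O{\left(-46,2 \right)} \right)}} = \sqrt{-983045 + \frac{623 - 646}{-506 + 4}} = \sqrt{-983045 + \frac{1}{-502} \left(-23\right)} = \sqrt{-983045 - - \frac{23}{502}} = \sqrt{-983045 + \frac{23}{502}} = \sqrt{- \frac{493488567}{502}} = \frac{3 i \sqrt{27525695626}}{502}$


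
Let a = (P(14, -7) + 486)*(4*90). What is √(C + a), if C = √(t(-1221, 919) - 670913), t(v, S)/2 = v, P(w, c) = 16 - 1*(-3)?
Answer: √(181800 + I*√673355) ≈ 426.38 + 0.9622*I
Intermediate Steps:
P(w, c) = 19 (P(w, c) = 16 + 3 = 19)
t(v, S) = 2*v
a = 181800 (a = (19 + 486)*(4*90) = 505*360 = 181800)
C = I*√673355 (C = √(2*(-1221) - 670913) = √(-2442 - 670913) = √(-673355) = I*√673355 ≈ 820.58*I)
√(C + a) = √(I*√673355 + 181800) = √(181800 + I*√673355)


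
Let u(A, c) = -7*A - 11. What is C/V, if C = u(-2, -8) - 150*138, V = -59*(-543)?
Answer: -6899/10679 ≈ -0.64603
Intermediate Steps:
u(A, c) = -11 - 7*A
V = 32037
C = -20697 (C = (-11 - 7*(-2)) - 150*138 = (-11 + 14) - 20700 = 3 - 20700 = -20697)
C/V = -20697/32037 = -20697*1/32037 = -6899/10679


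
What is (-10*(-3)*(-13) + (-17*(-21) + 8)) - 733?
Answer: -758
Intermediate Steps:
(-10*(-3)*(-13) + (-17*(-21) + 8)) - 733 = (30*(-13) + (357 + 8)) - 733 = (-390 + 365) - 733 = -25 - 733 = -758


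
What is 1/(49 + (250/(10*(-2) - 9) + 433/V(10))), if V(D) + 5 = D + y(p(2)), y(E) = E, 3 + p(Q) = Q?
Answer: 116/17241 ≈ 0.0067281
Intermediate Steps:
p(Q) = -3 + Q
V(D) = -6 + D (V(D) = -5 + (D + (-3 + 2)) = -5 + (D - 1) = -5 + (-1 + D) = -6 + D)
1/(49 + (250/(10*(-2) - 9) + 433/V(10))) = 1/(49 + (250/(10*(-2) - 9) + 433/(-6 + 10))) = 1/(49 + (250/(-20 - 9) + 433/4)) = 1/(49 + (250/(-29) + 433*(¼))) = 1/(49 + (250*(-1/29) + 433/4)) = 1/(49 + (-250/29 + 433/4)) = 1/(49 + 11557/116) = 1/(17241/116) = 116/17241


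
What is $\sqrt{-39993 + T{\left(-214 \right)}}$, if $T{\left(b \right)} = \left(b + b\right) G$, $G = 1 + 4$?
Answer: $i \sqrt{42133} \approx 205.26 i$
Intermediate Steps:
$G = 5$
$T{\left(b \right)} = 10 b$ ($T{\left(b \right)} = \left(b + b\right) 5 = 2 b 5 = 10 b$)
$\sqrt{-39993 + T{\left(-214 \right)}} = \sqrt{-39993 + 10 \left(-214\right)} = \sqrt{-39993 - 2140} = \sqrt{-42133} = i \sqrt{42133}$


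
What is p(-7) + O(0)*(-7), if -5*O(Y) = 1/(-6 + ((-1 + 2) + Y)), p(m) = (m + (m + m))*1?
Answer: -532/25 ≈ -21.280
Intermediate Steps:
p(m) = 3*m (p(m) = (m + 2*m)*1 = (3*m)*1 = 3*m)
O(Y) = -1/(5*(-5 + Y)) (O(Y) = -1/(5*(-6 + ((-1 + 2) + Y))) = -1/(5*(-6 + (1 + Y))) = -1/(5*(-5 + Y)))
p(-7) + O(0)*(-7) = 3*(-7) - 1/(-25 + 5*0)*(-7) = -21 - 1/(-25 + 0)*(-7) = -21 - 1/(-25)*(-7) = -21 - 1*(-1/25)*(-7) = -21 + (1/25)*(-7) = -21 - 7/25 = -532/25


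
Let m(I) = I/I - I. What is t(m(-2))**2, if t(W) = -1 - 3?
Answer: 16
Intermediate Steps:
m(I) = 1 - I
t(W) = -4
t(m(-2))**2 = (-4)**2 = 16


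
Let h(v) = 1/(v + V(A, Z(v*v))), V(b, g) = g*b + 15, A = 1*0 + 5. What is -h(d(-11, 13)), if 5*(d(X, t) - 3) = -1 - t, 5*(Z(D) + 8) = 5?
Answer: 5/99 ≈ 0.050505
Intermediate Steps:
Z(D) = -7 (Z(D) = -8 + (1/5)*5 = -8 + 1 = -7)
A = 5 (A = 0 + 5 = 5)
d(X, t) = 14/5 - t/5 (d(X, t) = 3 + (-1 - t)/5 = 3 + (-1/5 - t/5) = 14/5 - t/5)
V(b, g) = 15 + b*g (V(b, g) = b*g + 15 = 15 + b*g)
h(v) = 1/(-20 + v) (h(v) = 1/(v + (15 + 5*(-7))) = 1/(v + (15 - 35)) = 1/(v - 20) = 1/(-20 + v))
-h(d(-11, 13)) = -1/(-20 + (14/5 - 1/5*13)) = -1/(-20 + (14/5 - 13/5)) = -1/(-20 + 1/5) = -1/(-99/5) = -1*(-5/99) = 5/99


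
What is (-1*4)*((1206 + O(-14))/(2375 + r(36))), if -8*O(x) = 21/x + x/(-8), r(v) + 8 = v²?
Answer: -1043/792 ≈ -1.3169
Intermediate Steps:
r(v) = -8 + v²
O(x) = -21/(8*x) + x/64 (O(x) = -(21/x + x/(-8))/8 = -(21/x + x*(-⅛))/8 = -(21/x - x/8)/8 = -21/(8*x) + x/64)
(-1*4)*((1206 + O(-14))/(2375 + r(36))) = (-1*4)*((1206 + (1/64)*(-168 + (-14)²)/(-14))/(2375 + (-8 + 36²))) = -4*(1206 + (1/64)*(-1/14)*(-168 + 196))/(2375 + (-8 + 1296)) = -4*(1206 + (1/64)*(-1/14)*28)/(2375 + 1288) = -4*(1206 - 1/32)/3663 = -38591/(8*3663) = -4*1043/3168 = -1043/792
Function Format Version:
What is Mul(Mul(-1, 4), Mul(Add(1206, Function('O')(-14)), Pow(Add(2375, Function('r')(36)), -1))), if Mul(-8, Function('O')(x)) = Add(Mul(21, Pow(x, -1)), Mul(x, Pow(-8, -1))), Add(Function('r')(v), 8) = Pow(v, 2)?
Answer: Rational(-1043, 792) ≈ -1.3169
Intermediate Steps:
Function('r')(v) = Add(-8, Pow(v, 2))
Function('O')(x) = Add(Mul(Rational(-21, 8), Pow(x, -1)), Mul(Rational(1, 64), x)) (Function('O')(x) = Mul(Rational(-1, 8), Add(Mul(21, Pow(x, -1)), Mul(x, Pow(-8, -1)))) = Mul(Rational(-1, 8), Add(Mul(21, Pow(x, -1)), Mul(x, Rational(-1, 8)))) = Mul(Rational(-1, 8), Add(Mul(21, Pow(x, -1)), Mul(Rational(-1, 8), x))) = Add(Mul(Rational(-21, 8), Pow(x, -1)), Mul(Rational(1, 64), x)))
Mul(Mul(-1, 4), Mul(Add(1206, Function('O')(-14)), Pow(Add(2375, Function('r')(36)), -1))) = Mul(Mul(-1, 4), Mul(Add(1206, Mul(Rational(1, 64), Pow(-14, -1), Add(-168, Pow(-14, 2)))), Pow(Add(2375, Add(-8, Pow(36, 2))), -1))) = Mul(-4, Mul(Add(1206, Mul(Rational(1, 64), Rational(-1, 14), Add(-168, 196))), Pow(Add(2375, Add(-8, 1296)), -1))) = Mul(-4, Mul(Add(1206, Mul(Rational(1, 64), Rational(-1, 14), 28)), Pow(Add(2375, 1288), -1))) = Mul(-4, Mul(Add(1206, Rational(-1, 32)), Pow(3663, -1))) = Mul(-4, Mul(Rational(38591, 32), Rational(1, 3663))) = Mul(-4, Rational(1043, 3168)) = Rational(-1043, 792)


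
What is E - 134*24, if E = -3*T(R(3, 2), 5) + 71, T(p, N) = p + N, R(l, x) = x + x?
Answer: -3172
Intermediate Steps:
R(l, x) = 2*x
T(p, N) = N + p
E = 44 (E = -3*(5 + 2*2) + 71 = -3*(5 + 4) + 71 = -3*9 + 71 = -27 + 71 = 44)
E - 134*24 = 44 - 134*24 = 44 - 1*3216 = 44 - 3216 = -3172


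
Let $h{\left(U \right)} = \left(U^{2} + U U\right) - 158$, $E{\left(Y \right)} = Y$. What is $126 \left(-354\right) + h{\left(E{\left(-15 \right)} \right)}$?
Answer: $-44312$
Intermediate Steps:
$h{\left(U \right)} = -158 + 2 U^{2}$ ($h{\left(U \right)} = \left(U^{2} + U^{2}\right) - 158 = 2 U^{2} - 158 = -158 + 2 U^{2}$)
$126 \left(-354\right) + h{\left(E{\left(-15 \right)} \right)} = 126 \left(-354\right) - \left(158 - 2 \left(-15\right)^{2}\right) = -44604 + \left(-158 + 2 \cdot 225\right) = -44604 + \left(-158 + 450\right) = -44604 + 292 = -44312$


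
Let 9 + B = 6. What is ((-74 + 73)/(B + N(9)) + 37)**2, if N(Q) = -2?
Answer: 34596/25 ≈ 1383.8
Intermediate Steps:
B = -3 (B = -9 + 6 = -3)
((-74 + 73)/(B + N(9)) + 37)**2 = ((-74 + 73)/(-3 - 2) + 37)**2 = (-1/(-5) + 37)**2 = (-1*(-1/5) + 37)**2 = (1/5 + 37)**2 = (186/5)**2 = 34596/25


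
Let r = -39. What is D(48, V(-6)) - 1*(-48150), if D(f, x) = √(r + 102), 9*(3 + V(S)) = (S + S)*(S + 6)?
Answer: 48150 + 3*√7 ≈ 48158.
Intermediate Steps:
V(S) = -3 + 2*S*(6 + S)/9 (V(S) = -3 + ((S + S)*(S + 6))/9 = -3 + ((2*S)*(6 + S))/9 = -3 + (2*S*(6 + S))/9 = -3 + 2*S*(6 + S)/9)
D(f, x) = 3*√7 (D(f, x) = √(-39 + 102) = √63 = 3*√7)
D(48, V(-6)) - 1*(-48150) = 3*√7 - 1*(-48150) = 3*√7 + 48150 = 48150 + 3*√7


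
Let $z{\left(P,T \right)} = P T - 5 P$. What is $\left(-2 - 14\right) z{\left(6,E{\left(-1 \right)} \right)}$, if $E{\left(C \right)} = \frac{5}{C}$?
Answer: $960$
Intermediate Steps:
$z{\left(P,T \right)} = - 5 P + P T$
$\left(-2 - 14\right) z{\left(6,E{\left(-1 \right)} \right)} = \left(-2 - 14\right) 6 \left(-5 + \frac{5}{-1}\right) = - 16 \cdot 6 \left(-5 + 5 \left(-1\right)\right) = - 16 \cdot 6 \left(-5 - 5\right) = - 16 \cdot 6 \left(-10\right) = \left(-16\right) \left(-60\right) = 960$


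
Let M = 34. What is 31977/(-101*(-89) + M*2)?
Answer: 10659/3019 ≈ 3.5306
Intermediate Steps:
31977/(-101*(-89) + M*2) = 31977/(-101*(-89) + 34*2) = 31977/(8989 + 68) = 31977/9057 = 31977*(1/9057) = 10659/3019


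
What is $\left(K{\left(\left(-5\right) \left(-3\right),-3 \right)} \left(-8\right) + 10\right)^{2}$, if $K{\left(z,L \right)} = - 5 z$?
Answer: $372100$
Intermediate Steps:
$\left(K{\left(\left(-5\right) \left(-3\right),-3 \right)} \left(-8\right) + 10\right)^{2} = \left(- 5 \left(\left(-5\right) \left(-3\right)\right) \left(-8\right) + 10\right)^{2} = \left(\left(-5\right) 15 \left(-8\right) + 10\right)^{2} = \left(\left(-75\right) \left(-8\right) + 10\right)^{2} = \left(600 + 10\right)^{2} = 610^{2} = 372100$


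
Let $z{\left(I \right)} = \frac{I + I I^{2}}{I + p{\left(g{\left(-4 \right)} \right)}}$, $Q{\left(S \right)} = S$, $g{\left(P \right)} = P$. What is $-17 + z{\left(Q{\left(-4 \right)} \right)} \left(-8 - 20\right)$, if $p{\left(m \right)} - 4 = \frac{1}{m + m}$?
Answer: $-15249$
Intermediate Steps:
$p{\left(m \right)} = 4 + \frac{1}{2 m}$ ($p{\left(m \right)} = 4 + \frac{1}{m + m} = 4 + \frac{1}{2 m}$)
$z{\left(I \right)} = \frac{I + I^{3}}{\frac{31}{8} + I}$ ($z{\left(I \right)} = \frac{I + I I^{2}}{I + \left(4 + \frac{1}{2 \left(-4\right)}\right)} = \frac{I + I^{3}}{I + \left(4 + \frac{1}{2} \left(- \frac{1}{4}\right)\right)} = \frac{I + I^{3}}{I + \left(4 - \frac{1}{8}\right)} = \frac{I + I^{3}}{I + \frac{31}{8}} = \frac{I + I^{3}}{\frac{31}{8} + I}$)
$-17 + z{\left(Q{\left(-4 \right)} \right)} \left(-8 - 20\right) = -17 + 8 \left(-4\right) \frac{1}{31 + 8 \left(-4\right)} \left(1 + \left(-4\right)^{2}\right) \left(-8 - 20\right) = -17 + 8 \left(-4\right) \frac{1}{31 - 32} \left(1 + 16\right) \left(-28\right) = -17 + 8 \left(-4\right) \frac{1}{-1} \cdot 17 \left(-28\right) = -17 + 8 \left(-4\right) \left(-1\right) 17 \left(-28\right) = -17 + 544 \left(-28\right) = -17 - 15232 = -15249$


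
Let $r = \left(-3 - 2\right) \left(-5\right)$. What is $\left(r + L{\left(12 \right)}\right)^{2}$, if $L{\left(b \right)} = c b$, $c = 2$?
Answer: $2401$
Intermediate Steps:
$L{\left(b \right)} = 2 b$
$r = 25$ ($r = \left(-5\right) \left(-5\right) = 25$)
$\left(r + L{\left(12 \right)}\right)^{2} = \left(25 + 2 \cdot 12\right)^{2} = \left(25 + 24\right)^{2} = 49^{2} = 2401$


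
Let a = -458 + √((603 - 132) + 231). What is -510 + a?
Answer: -968 + 3*√78 ≈ -941.50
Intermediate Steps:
a = -458 + 3*√78 (a = -458 + √(471 + 231) = -458 + √702 = -458 + 3*√78 ≈ -431.50)
-510 + a = -510 + (-458 + 3*√78) = -968 + 3*√78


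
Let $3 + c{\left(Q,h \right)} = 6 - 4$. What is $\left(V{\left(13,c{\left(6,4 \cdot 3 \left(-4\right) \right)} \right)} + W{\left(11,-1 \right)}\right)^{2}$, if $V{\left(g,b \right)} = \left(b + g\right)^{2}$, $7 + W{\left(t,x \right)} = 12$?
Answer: $22201$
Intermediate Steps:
$W{\left(t,x \right)} = 5$ ($W{\left(t,x \right)} = -7 + 12 = 5$)
$c{\left(Q,h \right)} = -1$ ($c{\left(Q,h \right)} = -3 + \left(6 - 4\right) = -3 + 2 = -1$)
$\left(V{\left(13,c{\left(6,4 \cdot 3 \left(-4\right) \right)} \right)} + W{\left(11,-1 \right)}\right)^{2} = \left(\left(-1 + 13\right)^{2} + 5\right)^{2} = \left(12^{2} + 5\right)^{2} = \left(144 + 5\right)^{2} = 149^{2} = 22201$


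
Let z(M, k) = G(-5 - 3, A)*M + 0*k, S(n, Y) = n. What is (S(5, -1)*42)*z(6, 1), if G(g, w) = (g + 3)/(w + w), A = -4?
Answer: 1575/2 ≈ 787.50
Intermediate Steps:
G(g, w) = (3 + g)/(2*w) (G(g, w) = (3 + g)/((2*w)) = (3 + g)*(1/(2*w)) = (3 + g)/(2*w))
z(M, k) = 5*M/8 (z(M, k) = ((1/2)*(3 + (-5 - 3))/(-4))*M + 0*k = ((1/2)*(-1/4)*(3 - 8))*M + 0 = ((1/2)*(-1/4)*(-5))*M + 0 = 5*M/8 + 0 = 5*M/8)
(S(5, -1)*42)*z(6, 1) = (5*42)*((5/8)*6) = 210*(15/4) = 1575/2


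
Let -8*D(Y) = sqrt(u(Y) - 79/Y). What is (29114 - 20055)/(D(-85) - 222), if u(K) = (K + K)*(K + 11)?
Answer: -10940373120/267035581 + 72472*sqrt(90897215)/267035581 ≈ -38.382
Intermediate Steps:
u(K) = 2*K*(11 + K) (u(K) = (2*K)*(11 + K) = 2*K*(11 + K))
D(Y) = -sqrt(-79/Y + 2*Y*(11 + Y))/8 (D(Y) = -sqrt(2*Y*(11 + Y) - 79/Y)/8 = -sqrt(-79/Y + 2*Y*(11 + Y))/8)
(29114 - 20055)/(D(-85) - 222) = (29114 - 20055)/(-sqrt(-1/(-85))*sqrt(79 - 2*(-85)**2*(11 - 85))/8 - 222) = 9059/(-sqrt(85)*sqrt(79 - 14450*(-74))/85/8 - 222) = 9059/(-sqrt(90897215)/85/8 - 222) = 9059/(-sqrt(90897215)/680 - 222) = 9059/(-222 - sqrt(90897215)/680)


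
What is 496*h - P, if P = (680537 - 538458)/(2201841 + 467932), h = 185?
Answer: 244978228401/2669773 ≈ 91760.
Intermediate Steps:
P = 142079/2669773 ≈ 0.053218
496*h - P = 496*185 - 1*142079/2669773 = 91760 - 142079/2669773 = 244978228401/2669773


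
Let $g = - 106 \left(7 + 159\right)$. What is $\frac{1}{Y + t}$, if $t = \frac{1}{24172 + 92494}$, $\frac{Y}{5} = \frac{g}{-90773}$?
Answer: $\frac{10590122818}{10264365453} \approx 1.0317$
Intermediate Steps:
$g = -17596$ ($g = \left(-106\right) 166 = -17596$)
$Y = \frac{87980}{90773}$ ($Y = 5 \left(- \frac{17596}{-90773}\right) = 5 \left(\left(-17596\right) \left(- \frac{1}{90773}\right)\right) = 5 \cdot \frac{17596}{90773} = \frac{87980}{90773} \approx 0.96923$)
$t = \frac{1}{116666} \approx 8.5715 \cdot 10^{-6}$
$\frac{1}{Y + t} = \frac{1}{\frac{87980}{90773} + \frac{1}{116666}} = \frac{1}{\frac{10264365453}{10590122818}} = \frac{10590122818}{10264365453}$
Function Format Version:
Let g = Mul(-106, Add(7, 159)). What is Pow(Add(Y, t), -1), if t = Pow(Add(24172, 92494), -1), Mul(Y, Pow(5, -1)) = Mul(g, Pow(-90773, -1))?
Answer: Rational(10590122818, 10264365453) ≈ 1.0317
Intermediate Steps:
g = -17596 (g = Mul(-106, 166) = -17596)
Y = Rational(87980, 90773) (Y = Mul(5, Mul(-17596, Pow(-90773, -1))) = Mul(5, Mul(-17596, Rational(-1, 90773))) = Mul(5, Rational(17596, 90773)) = Rational(87980, 90773) ≈ 0.96923)
t = Rational(1, 116666) (t = Pow(116666, -1) = Rational(1, 116666) ≈ 8.5715e-6)
Pow(Add(Y, t), -1) = Pow(Add(Rational(87980, 90773), Rational(1, 116666)), -1) = Pow(Rational(10264365453, 10590122818), -1) = Rational(10590122818, 10264365453)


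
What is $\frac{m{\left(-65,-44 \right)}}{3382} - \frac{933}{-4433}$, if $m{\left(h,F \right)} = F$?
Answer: $\frac{1480177}{7496203} \approx 0.19746$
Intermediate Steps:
$\frac{m{\left(-65,-44 \right)}}{3382} - \frac{933}{-4433} = - \frac{44}{3382} - \frac{933}{-4433} = \left(-44\right) \frac{1}{3382} - - \frac{933}{4433} = - \frac{22}{1691} + \frac{933}{4433} = \frac{1480177}{7496203}$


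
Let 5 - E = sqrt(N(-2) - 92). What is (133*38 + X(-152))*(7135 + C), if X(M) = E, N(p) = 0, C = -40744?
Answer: -170027931 + 67218*I*sqrt(23) ≈ -1.7003e+8 + 3.2237e+5*I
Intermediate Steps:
E = 5 - 2*I*sqrt(23) (E = 5 - sqrt(0 - 92) = 5 - sqrt(-92) = 5 - 2*I*sqrt(23) ≈ 5.0 - 9.5917*I)
X(M) = 5 - 2*I*sqrt(23)
(133*38 + X(-152))*(7135 + C) = (133*38 + (5 - 2*I*sqrt(23)))*(7135 - 40744) = (5054 + (5 - 2*I*sqrt(23)))*(-33609) = (5059 - 2*I*sqrt(23))*(-33609) = -170027931 + 67218*I*sqrt(23)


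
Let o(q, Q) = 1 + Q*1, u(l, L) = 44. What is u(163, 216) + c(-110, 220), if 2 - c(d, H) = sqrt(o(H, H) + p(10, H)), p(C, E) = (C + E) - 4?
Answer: 46 - sqrt(447) ≈ 24.858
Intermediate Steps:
p(C, E) = -4 + C + E
o(q, Q) = 1 + Q
c(d, H) = 2 - sqrt(7 + 2*H) (c(d, H) = 2 - sqrt((1 + H) + (-4 + 10 + H)) = 2 - sqrt((1 + H) + (6 + H)) = 2 - sqrt(7 + 2*H))
u(163, 216) + c(-110, 220) = 44 + (2 - sqrt(7 + 2*220)) = 44 + (2 - sqrt(7 + 440)) = 44 + (2 - sqrt(447)) = 46 - sqrt(447)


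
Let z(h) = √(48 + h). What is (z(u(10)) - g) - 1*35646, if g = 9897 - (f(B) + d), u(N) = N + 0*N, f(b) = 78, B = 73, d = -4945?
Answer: -50410 + √58 ≈ -50402.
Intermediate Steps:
u(N) = N (u(N) = N + 0 = N)
g = 14764 (g = 9897 - (78 - 4945) = 9897 - 1*(-4867) = 9897 + 4867 = 14764)
(z(u(10)) - g) - 1*35646 = (√(48 + 10) - 1*14764) - 1*35646 = (√58 - 14764) - 35646 = (-14764 + √58) - 35646 = -50410 + √58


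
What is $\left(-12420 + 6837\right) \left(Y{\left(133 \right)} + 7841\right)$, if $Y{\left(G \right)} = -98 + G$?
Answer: $-43971708$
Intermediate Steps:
$\left(-12420 + 6837\right) \left(Y{\left(133 \right)} + 7841\right) = \left(-12420 + 6837\right) \left(\left(-98 + 133\right) + 7841\right) = - 5583 \left(35 + 7841\right) = \left(-5583\right) 7876 = -43971708$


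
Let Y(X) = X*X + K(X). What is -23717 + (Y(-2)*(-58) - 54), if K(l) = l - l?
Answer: -24003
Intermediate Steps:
K(l) = 0
Y(X) = X² (Y(X) = X*X + 0 = X² + 0 = X²)
-23717 + (Y(-2)*(-58) - 54) = -23717 + ((-2)²*(-58) - 54) = -23717 + (4*(-58) - 54) = -23717 + (-232 - 54) = -23717 - 286 = -24003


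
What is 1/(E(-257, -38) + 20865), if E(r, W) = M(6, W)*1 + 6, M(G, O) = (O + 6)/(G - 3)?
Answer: 3/62581 ≈ 4.7938e-5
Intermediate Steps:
M(G, O) = (6 + O)/(-3 + G)
E(r, W) = 8 + W/3 (E(r, W) = ((6 + W)/(-3 + 6))*1 + 6 = ((6 + W)/3)*1 + 6 = (2 + W/3)*1 + 6 = (2 + W/3) + 6 = 8 + W/3)
1/(E(-257, -38) + 20865) = 1/((8 + (⅓)*(-38)) + 20865) = 1/((8 - 38/3) + 20865) = 1/(-14/3 + 20865) = 1/(62581/3) = 3/62581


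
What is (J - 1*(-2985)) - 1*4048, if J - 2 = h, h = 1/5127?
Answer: -5439746/5127 ≈ -1061.0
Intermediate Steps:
h = 1/5127 ≈ 0.00019505
J = 10255/5127 (J = 2 + 1/5127 = 10255/5127 ≈ 2.0002)
(J - 1*(-2985)) - 1*4048 = (10255/5127 - 1*(-2985)) - 1*4048 = (10255/5127 + 2985) - 4048 = 15314350/5127 - 4048 = -5439746/5127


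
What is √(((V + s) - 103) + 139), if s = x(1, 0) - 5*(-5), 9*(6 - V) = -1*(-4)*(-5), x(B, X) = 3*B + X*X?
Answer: 5*√26/3 ≈ 8.4984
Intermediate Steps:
x(B, X) = X² + 3*B (x(B, X) = 3*B + X² = X² + 3*B)
V = 74/9 (V = 6 - (-1*(-4))*(-5)/9 = 6 - 4*(-5)/9 = 6 - ⅑*(-20) = 6 + 20/9 = 74/9 ≈ 8.2222)
s = 28 (s = (0² + 3*1) - 5*(-5) = (0 + 3) + 25 = 3 + 25 = 28)
√(((V + s) - 103) + 139) = √(((74/9 + 28) - 103) + 139) = √((326/9 - 103) + 139) = √(-601/9 + 139) = √(650/9) = 5*√26/3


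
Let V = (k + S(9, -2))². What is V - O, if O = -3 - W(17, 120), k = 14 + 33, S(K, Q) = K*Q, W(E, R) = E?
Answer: 861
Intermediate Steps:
k = 47
V = 841 (V = (47 + 9*(-2))² = (47 - 18)² = 29² = 841)
O = -20 (O = -3 - 1*17 = -3 - 17 = -20)
V - O = 841 - 1*(-20) = 841 + 20 = 861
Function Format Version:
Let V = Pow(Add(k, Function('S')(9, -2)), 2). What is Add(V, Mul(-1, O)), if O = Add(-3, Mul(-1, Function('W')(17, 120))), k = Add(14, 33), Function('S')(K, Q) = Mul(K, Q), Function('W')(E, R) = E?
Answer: 861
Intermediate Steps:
k = 47
V = 841 (V = Pow(Add(47, Mul(9, -2)), 2) = Pow(Add(47, -18), 2) = Pow(29, 2) = 841)
O = -20 (O = Add(-3, Mul(-1, 17)) = Add(-3, -17) = -20)
Add(V, Mul(-1, O)) = Add(841, Mul(-1, -20)) = Add(841, 20) = 861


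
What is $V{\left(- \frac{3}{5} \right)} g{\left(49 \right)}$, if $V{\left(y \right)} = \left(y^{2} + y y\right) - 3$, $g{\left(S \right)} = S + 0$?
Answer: $- \frac{2793}{25} \approx -111.72$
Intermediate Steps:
$g{\left(S \right)} = S$
$V{\left(y \right)} = -3 + 2 y^{2}$ ($V{\left(y \right)} = \left(y^{2} + y^{2}\right) - 3 = 2 y^{2} - 3 = -3 + 2 y^{2}$)
$V{\left(- \frac{3}{5} \right)} g{\left(49 \right)} = \left(-3 + 2 \left(- \frac{3}{5}\right)^{2}\right) 49 = \left(-3 + 2 \cdot \frac{9}{25}\right) 49 = \left(-3 + \frac{18}{25}\right) 49 = \left(- \frac{57}{25}\right) 49 = - \frac{2793}{25}$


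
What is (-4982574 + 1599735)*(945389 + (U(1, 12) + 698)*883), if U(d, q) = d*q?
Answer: -5318902033641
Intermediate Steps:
(-4982574 + 1599735)*(945389 + (U(1, 12) + 698)*883) = (-4982574 + 1599735)*(945389 + (1*12 + 698)*883) = -3382839*(945389 + (12 + 698)*883) = -3382839*(945389 + 710*883) = -3382839*(945389 + 626930) = -3382839*1572319 = -5318902033641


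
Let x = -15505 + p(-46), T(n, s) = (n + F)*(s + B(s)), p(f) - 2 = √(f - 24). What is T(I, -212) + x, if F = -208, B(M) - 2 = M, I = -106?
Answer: 117005 + I*√70 ≈ 1.1701e+5 + 8.3666*I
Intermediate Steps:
B(M) = 2 + M
p(f) = 2 + √(-24 + f) (p(f) = 2 + √(f - 24) = 2 + √(-24 + f))
T(n, s) = (-208 + n)*(2 + 2*s) (T(n, s) = (n - 208)*(s + (2 + s)) = (-208 + n)*(2 + 2*s))
x = -15503 + I*√70 (x = -15505 + (2 + √(-24 - 46)) = -15505 + (2 + √(-70)) = -15505 + (2 + I*√70) = -15503 + I*√70 ≈ -15503.0 + 8.3666*I)
T(I, -212) + x = (-416 - 416*(-212) + 2*(-106) + 2*(-106)*(-212)) + (-15503 + I*√70) = (-416 + 88192 - 212 + 44944) + (-15503 + I*√70) = 132508 + (-15503 + I*√70) = 117005 + I*√70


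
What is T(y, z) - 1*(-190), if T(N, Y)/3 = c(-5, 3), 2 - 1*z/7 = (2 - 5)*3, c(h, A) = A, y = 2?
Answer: 199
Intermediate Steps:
z = 77 (z = 14 - 7*(2 - 5)*3 = 14 - (-21)*3 = 14 - 7*(-9) = 14 + 63 = 77)
T(N, Y) = 9 (T(N, Y) = 3*3 = 9)
T(y, z) - 1*(-190) = 9 - 1*(-190) = 9 + 190 = 199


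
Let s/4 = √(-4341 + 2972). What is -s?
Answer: -148*I ≈ -148.0*I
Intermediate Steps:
s = 148*I (s = 4*√(-4341 + 2972) = 4*√(-1369) = 4*(37*I) = 148*I ≈ 148.0*I)
-s = -148*I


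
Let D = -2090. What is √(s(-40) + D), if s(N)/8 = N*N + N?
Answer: √10390 ≈ 101.93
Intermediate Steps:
s(N) = 8*N + 8*N² (s(N) = 8*(N*N + N) = 8*(N² + N) = 8*(N + N²) = 8*N + 8*N²)
√(s(-40) + D) = √(8*(-40)*(1 - 40) - 2090) = √(8*(-40)*(-39) - 2090) = √(12480 - 2090) = √10390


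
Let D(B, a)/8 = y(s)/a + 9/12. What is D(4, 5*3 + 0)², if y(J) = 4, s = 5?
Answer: 14884/225 ≈ 66.151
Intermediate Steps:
D(B, a) = 6 + 32/a (D(B, a) = 8*(4/a + 9/12) = 8*(4/a + 9*(1/12)) = 8*(4/a + ¾) = 8*(¾ + 4/a) = 6 + 32/a)
D(4, 5*3 + 0)² = (6 + 32/(5*3 + 0))² = (6 + 32/(15 + 0))² = (6 + 32/15)² = (122/15)² = 14884/225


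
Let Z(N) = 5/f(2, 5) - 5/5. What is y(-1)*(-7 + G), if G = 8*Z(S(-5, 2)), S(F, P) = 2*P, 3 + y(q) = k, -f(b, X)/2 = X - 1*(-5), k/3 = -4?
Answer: 255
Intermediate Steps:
k = -12 (k = 3*(-4) = -12)
f(b, X) = -10 - 2*X (f(b, X) = -2*(X - 1*(-5)) = -2*(X + 5) = -2*(5 + X) = -10 - 2*X)
y(q) = -15 (y(q) = -3 - 12 = -15)
Z(N) = -5/4 (Z(N) = 5/(-10 - 2*5) - 5/5 = 5/(-10 - 10) - 5*⅕ = 5/(-20) - 1 = 5*(-1/20) - 1 = -¼ - 1 = -5/4)
G = -10 (G = 8*(-5/4) = -10)
y(-1)*(-7 + G) = -15*(-7 - 10) = -15*(-17) = 255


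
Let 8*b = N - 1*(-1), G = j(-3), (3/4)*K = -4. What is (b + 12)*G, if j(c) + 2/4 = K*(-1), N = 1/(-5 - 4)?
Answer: 3161/54 ≈ 58.537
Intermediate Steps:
K = -16/3 (K = (4/3)*(-4) = -16/3 ≈ -5.3333)
N = -⅑ (N = 1/(-9) = -⅑ ≈ -0.11111)
j(c) = 29/6 (j(c) = -½ - 16/3*(-1) = -½ + 16/3 = 29/6)
G = 29/6 ≈ 4.8333
b = ⅑ (b = (-⅑ - 1*(-1))/8 = (-⅑ + 1)/8 = (⅛)*(8/9) = ⅑ ≈ 0.11111)
(b + 12)*G = (⅑ + 12)*(29/6) = (109/9)*(29/6) = 3161/54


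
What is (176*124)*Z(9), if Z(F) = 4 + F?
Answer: 283712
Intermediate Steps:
(176*124)*Z(9) = (176*124)*(4 + 9) = 21824*13 = 283712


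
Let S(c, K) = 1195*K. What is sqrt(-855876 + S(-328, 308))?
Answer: 2*I*sqrt(121954) ≈ 698.44*I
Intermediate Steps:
sqrt(-855876 + S(-328, 308)) = sqrt(-855876 + 1195*308) = sqrt(-855876 + 368060) = sqrt(-487816) = 2*I*sqrt(121954)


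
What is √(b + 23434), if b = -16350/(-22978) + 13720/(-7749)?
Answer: √421156967789603649/4239441 ≈ 153.08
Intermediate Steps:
b = -13468715/12718323 (b = -16350*(-1/22978) + 13720*(-1/7749) = 8175/11489 - 1960/1107 = -13468715/12718323 ≈ -1.0590)
√(b + 23434) = √(-13468715/12718323 + 23434) = √(298027712467/12718323) = √421156967789603649/4239441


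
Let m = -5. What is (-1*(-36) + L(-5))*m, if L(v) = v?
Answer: -155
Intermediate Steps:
(-1*(-36) + L(-5))*m = (-1*(-36) - 5)*(-5) = (36 - 5)*(-5) = 31*(-5) = -155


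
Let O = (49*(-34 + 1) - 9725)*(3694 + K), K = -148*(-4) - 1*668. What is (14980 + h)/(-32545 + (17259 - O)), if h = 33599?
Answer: 48579/41020070 ≈ 0.0011843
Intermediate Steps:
K = -76 (K = 592 - 668 = -76)
O = -41035356 (O = (49*(-34 + 1) - 9725)*(3694 - 76) = (49*(-33) - 9725)*3618 = (-1617 - 9725)*3618 = -11342*3618 = -41035356)
(14980 + h)/(-32545 + (17259 - O)) = (14980 + 33599)/(-32545 + (17259 - 1*(-41035356))) = 48579/(-32545 + (17259 + 41035356)) = 48579/(-32545 + 41052615) = 48579/41020070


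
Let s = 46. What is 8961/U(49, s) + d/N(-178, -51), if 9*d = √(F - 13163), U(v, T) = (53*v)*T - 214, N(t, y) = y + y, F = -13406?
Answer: 309/4112 - 163*I/918 ≈ 0.075146 - 0.17756*I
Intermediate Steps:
N(t, y) = 2*y
U(v, T) = -214 + 53*T*v (U(v, T) = 53*T*v - 214 = -214 + 53*T*v)
d = 163*I/9 (d = √(-13406 - 13163)/9 = √(-26569)/9 = (163*I)/9 = 163*I/9 ≈ 18.111*I)
8961/U(49, s) + d/N(-178, -51) = 8961/(-214 + 53*46*49) + (163*I/9)/((2*(-51))) = 8961/(-214 + 119462) + (163*I/9)/(-102) = 8961/119248 + (163*I/9)*(-1/102) = 8961*(1/119248) - 163*I/918 = 309/4112 - 163*I/918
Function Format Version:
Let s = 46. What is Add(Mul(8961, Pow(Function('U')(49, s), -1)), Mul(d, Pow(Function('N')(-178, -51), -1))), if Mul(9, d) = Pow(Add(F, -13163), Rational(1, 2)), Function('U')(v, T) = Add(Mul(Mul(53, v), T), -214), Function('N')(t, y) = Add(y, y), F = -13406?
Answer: Add(Rational(309, 4112), Mul(Rational(-163, 918), I)) ≈ Add(0.075146, Mul(-0.17756, I))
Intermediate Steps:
Function('N')(t, y) = Mul(2, y)
Function('U')(v, T) = Add(-214, Mul(53, T, v)) (Function('U')(v, T) = Add(Mul(53, T, v), -214) = Add(-214, Mul(53, T, v)))
d = Mul(Rational(163, 9), I) (d = Mul(Rational(1, 9), Pow(Add(-13406, -13163), Rational(1, 2))) = Mul(Rational(1, 9), Pow(-26569, Rational(1, 2))) = Mul(Rational(1, 9), Mul(163, I)) = Mul(Rational(163, 9), I) ≈ Mul(18.111, I))
Add(Mul(8961, Pow(Function('U')(49, s), -1)), Mul(d, Pow(Function('N')(-178, -51), -1))) = Add(Mul(8961, Pow(Add(-214, Mul(53, 46, 49)), -1)), Mul(Mul(Rational(163, 9), I), Pow(Mul(2, -51), -1))) = Add(Mul(8961, Pow(Add(-214, 119462), -1)), Mul(Mul(Rational(163, 9), I), Pow(-102, -1))) = Add(Mul(8961, Pow(119248, -1)), Mul(Mul(Rational(163, 9), I), Rational(-1, 102))) = Add(Mul(8961, Rational(1, 119248)), Mul(Rational(-163, 918), I)) = Add(Rational(309, 4112), Mul(Rational(-163, 918), I))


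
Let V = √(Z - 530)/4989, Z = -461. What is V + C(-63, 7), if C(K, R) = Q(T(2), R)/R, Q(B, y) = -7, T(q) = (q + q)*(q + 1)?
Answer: -1 + I*√991/4989 ≈ -1.0 + 0.0063099*I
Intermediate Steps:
T(q) = 2*q*(1 + q) (T(q) = (2*q)*(1 + q) = 2*q*(1 + q))
V = I*√991/4989 (V = √(-461 - 530)/4989 = √(-991)*(1/4989) = (I*√991)*(1/4989) = I*√991/4989 ≈ 0.0063099*I)
C(K, R) = -7/R
V + C(-63, 7) = I*√991/4989 - 7/7 = I*√991/4989 - 7*⅐ = I*√991/4989 - 1 = -1 + I*√991/4989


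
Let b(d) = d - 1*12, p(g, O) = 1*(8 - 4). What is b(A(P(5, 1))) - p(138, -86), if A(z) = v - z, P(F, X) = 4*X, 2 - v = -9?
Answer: -9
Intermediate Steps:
v = 11 (v = 2 - 1*(-9) = 2 + 9 = 11)
A(z) = 11 - z
p(g, O) = 4 (p(g, O) = 1*4 = 4)
b(d) = -12 + d (b(d) = d - 12 = -12 + d)
b(A(P(5, 1))) - p(138, -86) = (-12 + (11 - 4)) - 1*4 = (-12 + (11 - 1*4)) - 4 = (-12 + (11 - 4)) - 4 = (-12 + 7) - 4 = -5 - 4 = -9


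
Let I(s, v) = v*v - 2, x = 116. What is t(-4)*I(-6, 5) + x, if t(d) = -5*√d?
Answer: 116 - 230*I ≈ 116.0 - 230.0*I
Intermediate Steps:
I(s, v) = -2 + v² (I(s, v) = v² - 2 = -2 + v²)
t(-4)*I(-6, 5) + x = (-10*I)*(-2 + 5²) + 116 = (-10*I)*(-2 + 25) + 116 = -10*I*23 + 116 = -230*I + 116 = 116 - 230*I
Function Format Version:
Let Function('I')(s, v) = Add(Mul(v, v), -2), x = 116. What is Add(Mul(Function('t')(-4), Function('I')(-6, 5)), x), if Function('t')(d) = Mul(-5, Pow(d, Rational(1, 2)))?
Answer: Add(116, Mul(-230, I)) ≈ Add(116.00, Mul(-230.00, I))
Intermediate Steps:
Function('I')(s, v) = Add(-2, Pow(v, 2)) (Function('I')(s, v) = Add(Pow(v, 2), -2) = Add(-2, Pow(v, 2)))
Add(Mul(Function('t')(-4), Function('I')(-6, 5)), x) = Add(Mul(Mul(-5, Pow(-4, Rational(1, 2))), Add(-2, Pow(5, 2))), 116) = Add(Mul(Mul(-5, Mul(2, I)), Add(-2, 25)), 116) = Add(Mul(Mul(-10, I), 23), 116) = Add(Mul(-230, I), 116) = Add(116, Mul(-230, I))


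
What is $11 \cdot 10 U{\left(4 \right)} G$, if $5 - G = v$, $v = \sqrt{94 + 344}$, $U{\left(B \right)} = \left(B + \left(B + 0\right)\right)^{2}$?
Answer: $35200 - 7040 \sqrt{438} \approx -1.1214 \cdot 10^{5}$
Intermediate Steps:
$U{\left(B \right)} = 4 B^{2}$ ($U{\left(B \right)} = \left(B + B\right)^{2} = \left(2 B\right)^{2} = 4 B^{2}$)
$v = \sqrt{438} \approx 20.928$
$G = 5 - \sqrt{438} \approx -15.928$
$11 \cdot 10 U{\left(4 \right)} G = 11 \cdot 10 \cdot 4 \cdot 4^{2} \left(5 - \sqrt{438}\right) = 110 \cdot 4 \cdot 16 \left(5 - \sqrt{438}\right) = 110 \cdot 64 \left(5 - \sqrt{438}\right) = 7040 \left(5 - \sqrt{438}\right) = 35200 - 7040 \sqrt{438}$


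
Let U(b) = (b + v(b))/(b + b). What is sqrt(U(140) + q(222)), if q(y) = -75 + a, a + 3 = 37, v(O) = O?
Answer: 2*I*sqrt(10) ≈ 6.3246*I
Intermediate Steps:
a = 34 (a = -3 + 37 = 34)
U(b) = 1 (U(b) = (b + b)/(b + b) = (2*b)/((2*b)) = (2*b)*(1/(2*b)) = 1)
q(y) = -41 (q(y) = -75 + 34 = -41)
sqrt(U(140) + q(222)) = sqrt(1 - 41) = sqrt(-40) = 2*I*sqrt(10)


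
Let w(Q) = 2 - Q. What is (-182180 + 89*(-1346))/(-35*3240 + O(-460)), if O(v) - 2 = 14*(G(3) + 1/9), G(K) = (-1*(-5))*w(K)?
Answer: 1358883/510599 ≈ 2.6614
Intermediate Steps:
G(K) = 10 - 5*K (G(K) = (-1*(-5))*(2 - K) = 5*(2 - K) = 10 - 5*K)
O(v) = -598/9 (O(v) = 2 + 14*((10 - 5*3) + 1/9) = 2 + 14*((10 - 15) + ⅑) = 2 + 14*(-5 + ⅑) = 2 + 14*(-44/9) = 2 - 616/9 = -598/9)
(-182180 + 89*(-1346))/(-35*3240 + O(-460)) = (-182180 + 89*(-1346))/(-35*3240 - 598/9) = (-182180 - 119794)/(-113400 - 598/9) = -301974/(-1021198/9) = -301974*(-9/1021198) = 1358883/510599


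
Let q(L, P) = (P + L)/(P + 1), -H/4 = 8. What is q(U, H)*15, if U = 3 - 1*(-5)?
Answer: 360/31 ≈ 11.613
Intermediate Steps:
H = -32 (H = -4*8 = -32)
U = 8 (U = 3 + 5 = 8)
q(L, P) = (L + P)/(1 + P)
q(U, H)*15 = ((8 - 32)/(1 - 32))*15 = (-24/(-31))*15 = -1/31*(-24)*15 = (24/31)*15 = 360/31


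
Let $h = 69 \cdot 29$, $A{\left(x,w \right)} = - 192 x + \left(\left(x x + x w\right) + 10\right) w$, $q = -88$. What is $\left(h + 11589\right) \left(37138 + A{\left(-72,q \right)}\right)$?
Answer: $-13096384020$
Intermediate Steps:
$A{\left(x,w \right)} = - 192 x + w \left(10 + x^{2} + w x\right)$ ($A{\left(x,w \right)} = - 192 x + \left(\left(x^{2} + w x\right) + 10\right) w = - 192 x + \left(10 + x^{2} + w x\right) w = - 192 x + w \left(10 + x^{2} + w x\right)$)
$h = 2001$
$\left(h + 11589\right) \left(37138 + A{\left(-72,q \right)}\right) = \left(2001 + 11589\right) \left(37138 - \left(-12944 + 456192 + 557568\right)\right) = 13590 \left(37138 - 1000816\right) = 13590 \left(-963678\right) = -13096384020$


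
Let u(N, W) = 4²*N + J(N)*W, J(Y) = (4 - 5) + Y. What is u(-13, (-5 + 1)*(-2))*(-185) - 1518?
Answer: 57682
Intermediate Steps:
J(Y) = -1 + Y
u(N, W) = 16*N + W*(-1 + N) (u(N, W) = 4²*N + (-1 + N)*W = 16*N + W*(-1 + N))
u(-13, (-5 + 1)*(-2))*(-185) - 1518 = (16*(-13) + ((-5 + 1)*(-2))*(-1 - 13))*(-185) - 1518 = (-208 - 4*(-2)*(-14))*(-185) - 1518 = (-208 + 8*(-14))*(-185) - 1518 = (-208 - 112)*(-185) - 1518 = -320*(-185) - 1518 = 59200 - 1518 = 57682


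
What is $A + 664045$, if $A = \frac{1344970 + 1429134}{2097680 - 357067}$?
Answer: $\frac{1155848133689}{1740613} \approx 6.6405 \cdot 10^{5}$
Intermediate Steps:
$A = \frac{2774104}{1740613} \approx 1.5938$
$A + 664045 = \frac{2774104}{1740613} + 664045 = \frac{1155848133689}{1740613}$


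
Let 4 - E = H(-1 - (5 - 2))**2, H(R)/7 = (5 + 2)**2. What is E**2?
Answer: 13840346025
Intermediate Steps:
H(R) = 343 (H(R) = 7*(5 + 2)**2 = 7*7**2 = 7*49 = 343)
E = -117645 (E = 4 - 1*343**2 = 4 - 1*117649 = 4 - 117649 = -117645)
E**2 = (-117645)**2 = 13840346025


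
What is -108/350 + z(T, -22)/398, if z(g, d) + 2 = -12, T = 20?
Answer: -11971/34825 ≈ -0.34375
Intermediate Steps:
z(g, d) = -14 (z(g, d) = -2 - 12 = -14)
-108/350 + z(T, -22)/398 = -108/350 - 14/398 = -108*1/350 - 14*1/398 = -54/175 - 7/199 = -11971/34825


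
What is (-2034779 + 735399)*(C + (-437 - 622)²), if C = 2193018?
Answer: -4306793710620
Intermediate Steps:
(-2034779 + 735399)*(C + (-437 - 622)²) = (-2034779 + 735399)*(2193018 + (-437 - 622)²) = -1299380*(2193018 + (-1059)²) = -1299380*(2193018 + 1121481) = -1299380*3314499 = -4306793710620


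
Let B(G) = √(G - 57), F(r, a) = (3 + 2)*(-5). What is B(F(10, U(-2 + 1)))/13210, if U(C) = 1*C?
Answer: I*√82/13210 ≈ 0.00068549*I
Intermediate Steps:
U(C) = C
F(r, a) = -25 (F(r, a) = 5*(-5) = -25)
B(G) = √(-57 + G)
B(F(10, U(-2 + 1)))/13210 = √(-57 - 25)/13210 = √(-82)*(1/13210) = (I*√82)*(1/13210) = I*√82/13210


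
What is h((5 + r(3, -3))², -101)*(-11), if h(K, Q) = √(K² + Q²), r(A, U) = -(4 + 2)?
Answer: -11*√10202 ≈ -1111.1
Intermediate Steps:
r(A, U) = -6 (r(A, U) = -1*6 = -6)
h((5 + r(3, -3))², -101)*(-11) = √(((5 - 6)²)² + (-101)²)*(-11) = √(((-1)²)² + 10201)*(-11) = √(1² + 10201)*(-11) = √(1 + 10201)*(-11) = √10202*(-11) = -11*√10202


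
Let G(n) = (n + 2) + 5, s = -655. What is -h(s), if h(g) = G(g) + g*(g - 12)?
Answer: -436237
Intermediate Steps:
G(n) = 7 + n (G(n) = (2 + n) + 5 = 7 + n)
h(g) = 7 + g + g*(-12 + g) (h(g) = (7 + g) + g*(g - 12) = (7 + g) + g*(-12 + g) = 7 + g + g*(-12 + g))
-h(s) = -(7 + (-655)² - 11*(-655)) = -(7 + 429025 + 7205) = -1*436237 = -436237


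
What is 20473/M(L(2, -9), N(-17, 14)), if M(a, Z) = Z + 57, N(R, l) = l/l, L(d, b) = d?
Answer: 20473/58 ≈ 352.98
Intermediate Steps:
N(R, l) = 1
M(a, Z) = 57 + Z
20473/M(L(2, -9), N(-17, 14)) = 20473/(57 + 1) = 20473/58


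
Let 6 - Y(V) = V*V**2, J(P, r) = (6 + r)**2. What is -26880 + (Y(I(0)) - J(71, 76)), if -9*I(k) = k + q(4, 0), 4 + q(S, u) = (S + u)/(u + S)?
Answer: -907147/27 ≈ -33598.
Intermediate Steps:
q(S, u) = -3 (q(S, u) = -4 + (S + u)/(u + S) = -4 + (S + u)/(S + u) = -4 + 1 = -3)
I(k) = 1/3 - k/9 (I(k) = -(k - 3)/9 = -(-3 + k)/9 = 1/3 - k/9)
Y(V) = 6 - V**3 (Y(V) = 6 - V*V**2 = 6 - V**3)
-26880 + (Y(I(0)) - J(71, 76)) = -26880 + ((6 - (1/3 - 1/9*0)**3) - (6 + 76)**2) = -26880 + ((6 - (1/3 + 0)**3) - 1*82**2) = -26880 + ((6 - (1/3)**3) - 1*6724) = -26880 + ((6 - 1*1/27) - 6724) = -26880 + ((6 - 1/27) - 6724) = -26880 + (161/27 - 6724) = -26880 - 181387/27 = -907147/27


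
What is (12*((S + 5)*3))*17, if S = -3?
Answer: 1224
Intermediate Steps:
(12*((S + 5)*3))*17 = (12*((-3 + 5)*3))*17 = (12*(2*3))*17 = (12*6)*17 = 72*17 = 1224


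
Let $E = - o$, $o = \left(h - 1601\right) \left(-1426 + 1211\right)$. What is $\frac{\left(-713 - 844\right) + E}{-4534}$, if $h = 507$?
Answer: $\frac{236767}{4534} \approx 52.22$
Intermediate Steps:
$o = 235210$ ($o = \left(507 - 1601\right) \left(-1426 + 1211\right) = \left(-1094\right) \left(-215\right) = 235210$)
$E = -235210$ ($E = \left(-1\right) 235210 = -235210$)
$\frac{\left(-713 - 844\right) + E}{-4534} = \frac{\left(-713 - 844\right) - 235210}{-4534} = \left(-1557 - 235210\right) \left(- \frac{1}{4534}\right) = \left(-236767\right) \left(- \frac{1}{4534}\right) = \frac{236767}{4534}$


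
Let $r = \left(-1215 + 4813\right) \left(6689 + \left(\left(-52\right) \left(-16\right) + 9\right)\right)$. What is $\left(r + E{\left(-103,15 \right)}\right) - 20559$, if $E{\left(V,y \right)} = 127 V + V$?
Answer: $27059197$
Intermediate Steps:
$E{\left(V,y \right)} = 128 V$
$r = 27092940$ ($r = 3598 \left(6689 + \left(832 + 9\right)\right) = 3598 \left(6689 + 841\right) = 3598 \cdot 7530 = 27092940$)
$\left(r + E{\left(-103,15 \right)}\right) - 20559 = \left(27092940 + 128 \left(-103\right)\right) - 20559 = \left(27092940 - 13184\right) - 20559 = 27079756 - 20559 = 27059197$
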